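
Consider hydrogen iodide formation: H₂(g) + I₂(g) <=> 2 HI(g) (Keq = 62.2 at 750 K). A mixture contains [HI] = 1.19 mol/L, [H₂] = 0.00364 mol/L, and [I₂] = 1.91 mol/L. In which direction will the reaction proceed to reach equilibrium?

Q = [HI]² / ([H₂]·[I₂]) = (1.19)² / ((0.00364)·(1.91)) = 204
Q = 204 > Keq = 62.2, so the reverse reaction proceeds.

reverse (toward reactants)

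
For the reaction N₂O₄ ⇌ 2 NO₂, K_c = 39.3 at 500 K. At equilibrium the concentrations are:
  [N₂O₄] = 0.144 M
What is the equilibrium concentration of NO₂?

[NO₂] = 2.38 M

At equilibrium, K_c = [NO₂]² / [N₂O₄] = 39.3.
([NO₂])² / (0.144) = 39.3
[NO₂]² = 5.66 ⇒ [NO₂] = 2.38 M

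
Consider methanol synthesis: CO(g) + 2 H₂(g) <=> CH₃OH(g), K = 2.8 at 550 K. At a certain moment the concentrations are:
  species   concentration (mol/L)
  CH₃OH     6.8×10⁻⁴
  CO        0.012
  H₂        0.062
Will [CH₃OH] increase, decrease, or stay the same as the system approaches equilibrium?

Q = [CH₃OH] / ([CO]·[H₂]²) = (6.8×10⁻⁴) / ((0.012)·(0.062)²) = 15
Q = 15 > K = 2.8: net reverse reaction.
CH₃OH is a product, so it decreases.

decrease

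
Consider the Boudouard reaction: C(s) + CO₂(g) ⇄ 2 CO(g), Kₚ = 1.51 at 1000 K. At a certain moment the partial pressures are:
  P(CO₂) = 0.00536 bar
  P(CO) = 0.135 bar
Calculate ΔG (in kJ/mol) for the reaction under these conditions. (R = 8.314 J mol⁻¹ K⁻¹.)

ΔG = 6.75 kJ/mol

(C is a pure solid — omitted from Qₚ.)
Qₚ = P(CO)² / P(CO₂) = (0.135)² / (0.00536) = 3.40
ΔG = RT ln(Qₚ/Kₚ) = (8.314 J mol⁻¹ K⁻¹)(1000 K) × ln(3.40/1.51)
   = (8.314 kJ/mol)(0.8117) = 6.75 kJ/mol
ΔG > 0, so the forward reaction is non-spontaneous (proceeds in reverse).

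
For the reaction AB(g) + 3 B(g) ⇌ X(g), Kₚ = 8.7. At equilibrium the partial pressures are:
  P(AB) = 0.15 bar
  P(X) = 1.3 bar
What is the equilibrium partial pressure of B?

At equilibrium, Kₚ = P(X) / (P(AB)·P(B)³) = 8.7.
(1.3) / ((0.15)·(P(B))³) = 8.7
P(B)³ = 0.996 ⇒ P(B) = 1.0 bar

P(B) = 1.0 bar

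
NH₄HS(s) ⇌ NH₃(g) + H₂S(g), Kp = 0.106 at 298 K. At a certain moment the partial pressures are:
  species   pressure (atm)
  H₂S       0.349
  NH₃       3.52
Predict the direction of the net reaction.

reverse (toward reactants)

(NH₄HS is a pure solid — omitted from Qp.)
Qp = P(NH₃)·P(H₂S) = (3.52)·(0.349) = 1.23
Qp = 1.23 > Kp = 0.106, so the reverse reaction proceeds.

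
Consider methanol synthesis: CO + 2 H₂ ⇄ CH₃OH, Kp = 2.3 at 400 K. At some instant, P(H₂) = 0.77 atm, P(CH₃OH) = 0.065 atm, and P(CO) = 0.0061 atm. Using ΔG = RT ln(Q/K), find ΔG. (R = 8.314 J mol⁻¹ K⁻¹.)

ΔG = 6.84 kJ/mol

Qp = P(CH₃OH) / (P(CO)·P(H₂)²) = (0.065) / ((0.0061)·(0.77)²) = 18.0
ΔG = RT ln(Qp/Kp) = (8.314 J mol⁻¹ K⁻¹)(400 K) × ln(18.0/2.3)
   = (3.326 kJ/mol)(2.057) = 6.84 kJ/mol
ΔG > 0, so the forward reaction is non-spontaneous (proceeds in reverse).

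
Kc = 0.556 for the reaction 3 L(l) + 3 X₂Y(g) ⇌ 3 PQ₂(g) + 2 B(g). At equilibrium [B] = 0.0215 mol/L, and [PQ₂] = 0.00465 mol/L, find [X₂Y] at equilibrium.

(L is a pure liquid — omitted from Kc.)
At equilibrium, Kc = [PQ₂]³·[B]² / [X₂Y]³ = 0.556.
(0.00465)³·(0.0215)² / ([X₂Y])³ = 0.556
[X₂Y]³ = 8.36×10⁻¹¹ ⇒ [X₂Y] = 4.37×10⁻⁴ mol/L

[X₂Y] = 4.37×10⁻⁴ mol/L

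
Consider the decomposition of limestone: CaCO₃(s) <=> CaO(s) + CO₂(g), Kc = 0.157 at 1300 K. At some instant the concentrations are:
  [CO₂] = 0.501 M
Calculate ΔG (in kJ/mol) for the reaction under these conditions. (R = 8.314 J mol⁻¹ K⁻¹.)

ΔG = 12.5 kJ/mol

(CaCO₃, CaO are pure solids — omitted from Qc.)
Qc = [CO₂] = 0.501
ΔG = RT ln(Qc/Kc) = (8.314 J mol⁻¹ K⁻¹)(1300 K) × ln(0.501/0.157)
   = (10.81 kJ/mol)(1.160) = 12.5 kJ/mol
ΔG > 0, so the forward reaction is non-spontaneous (proceeds in reverse).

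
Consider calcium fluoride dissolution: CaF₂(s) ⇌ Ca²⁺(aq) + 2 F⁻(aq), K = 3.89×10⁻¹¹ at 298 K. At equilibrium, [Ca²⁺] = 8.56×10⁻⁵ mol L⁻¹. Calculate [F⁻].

(CaF₂ is a pure solid — omitted from K.)
At equilibrium, K = [Ca²⁺]·[F⁻]² = 3.89×10⁻¹¹.
(8.56×10⁻⁵)·([F⁻])² = 3.89×10⁻¹¹
[F⁻]² = 4.54×10⁻⁷ ⇒ [F⁻] = 6.74×10⁻⁴ mol L⁻¹

[F⁻] = 6.74×10⁻⁴ mol L⁻¹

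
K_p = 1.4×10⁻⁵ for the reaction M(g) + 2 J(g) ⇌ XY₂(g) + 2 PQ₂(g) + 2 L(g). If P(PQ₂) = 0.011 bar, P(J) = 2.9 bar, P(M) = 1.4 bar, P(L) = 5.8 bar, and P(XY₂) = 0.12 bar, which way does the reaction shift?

toward reactants

Q_p = P(XY₂)·P(PQ₂)²·P(L)² / (P(M)·P(J)²) = (0.12)·(0.011)²·(5.8)² / ((1.4)·(2.9)²) = 4.1×10⁻⁵
Q_p = 4.1×10⁻⁵ > K_p = 1.4×10⁻⁵, so the reverse reaction proceeds.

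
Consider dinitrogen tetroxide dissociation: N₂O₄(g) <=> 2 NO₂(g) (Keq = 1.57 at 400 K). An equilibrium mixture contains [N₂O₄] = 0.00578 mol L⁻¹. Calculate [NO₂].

At equilibrium, Keq = [NO₂]² / [N₂O₄] = 1.57.
([NO₂])² / (0.00578) = 1.57
[NO₂]² = 0.00907 ⇒ [NO₂] = 0.0953 mol L⁻¹

[NO₂] = 0.0953 mol L⁻¹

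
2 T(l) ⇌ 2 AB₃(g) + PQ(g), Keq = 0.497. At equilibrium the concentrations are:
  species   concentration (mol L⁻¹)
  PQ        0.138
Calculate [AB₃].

[AB₃] = 1.90 mol L⁻¹

(T is a pure liquid — omitted from Keq.)
At equilibrium, Keq = [AB₃]²·[PQ] = 0.497.
([AB₃])²·(0.138) = 0.497
[AB₃]² = 3.60 ⇒ [AB₃] = 1.90 mol L⁻¹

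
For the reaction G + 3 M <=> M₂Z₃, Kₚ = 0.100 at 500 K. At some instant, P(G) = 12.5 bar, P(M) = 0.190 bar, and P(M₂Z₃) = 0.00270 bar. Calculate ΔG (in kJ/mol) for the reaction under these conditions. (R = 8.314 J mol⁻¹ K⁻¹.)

ΔG = -4.80 kJ/mol

Qₚ = P(M₂Z₃) / (P(G)·P(M)³) = (0.00270) / ((12.5)·(0.190)³) = 0.0315
ΔG = RT ln(Qₚ/Kₚ) = (8.314 J mol⁻¹ K⁻¹)(500 K) × ln(0.0315/0.100)
   = (4.157 kJ/mol)(-1.155) = -4.80 kJ/mol
ΔG < 0, so the forward reaction is spontaneous (proceeds forward).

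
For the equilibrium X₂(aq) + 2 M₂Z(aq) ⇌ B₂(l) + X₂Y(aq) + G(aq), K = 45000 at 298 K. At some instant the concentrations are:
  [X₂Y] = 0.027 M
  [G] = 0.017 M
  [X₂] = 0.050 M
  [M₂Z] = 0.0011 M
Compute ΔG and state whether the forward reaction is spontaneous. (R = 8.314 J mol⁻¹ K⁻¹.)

(B₂ is a pure liquid — omitted from Q.)
Q = [X₂Y]·[G] / ([X₂]·[M₂Z]²) = (0.027)·(0.017) / ((0.050)·(0.0011)²) = 7590
ΔG = RT ln(Q/K) = (8.314 J mol⁻¹ K⁻¹)(298 K) × ln(7590/45000)
   = (2.478 kJ/mol)(-1.780) = -4.41 kJ/mol
ΔG < 0, so the forward reaction is spontaneous (proceeds forward).

ΔG = -4.41 kJ/mol; the forward reaction is spontaneous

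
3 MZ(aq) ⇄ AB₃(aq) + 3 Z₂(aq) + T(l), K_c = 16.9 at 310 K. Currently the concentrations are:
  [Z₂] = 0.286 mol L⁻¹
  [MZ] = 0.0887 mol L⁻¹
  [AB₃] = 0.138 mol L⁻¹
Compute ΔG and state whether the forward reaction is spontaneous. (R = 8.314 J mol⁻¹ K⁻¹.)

(T is a pure liquid — omitted from Q_c.)
Q_c = [AB₃]·[Z₂]³ / [MZ]³ = (0.138)·(0.286)³ / (0.0887)³ = 4.63
ΔG = RT ln(Q_c/K_c) = (8.314 J mol⁻¹ K⁻¹)(310 K) × ln(4.63/16.9)
   = (2.577 kJ/mol)(-1.295) = -3.34 kJ/mol
ΔG < 0, so the forward reaction is spontaneous (proceeds forward).

ΔG = -3.34 kJ/mol; the forward reaction is spontaneous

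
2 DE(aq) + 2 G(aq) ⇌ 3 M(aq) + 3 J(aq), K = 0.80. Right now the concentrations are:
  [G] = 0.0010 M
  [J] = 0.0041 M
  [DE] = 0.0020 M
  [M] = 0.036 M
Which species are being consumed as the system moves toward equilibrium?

none (at equilibrium)

Q = [M]³·[J]³ / ([DE]²·[G]²) = (0.036)³·(0.0041)³ / ((0.0020)²·(0.0010)²) = 0.80
Q = 0.80 = K; the system is at equilibrium.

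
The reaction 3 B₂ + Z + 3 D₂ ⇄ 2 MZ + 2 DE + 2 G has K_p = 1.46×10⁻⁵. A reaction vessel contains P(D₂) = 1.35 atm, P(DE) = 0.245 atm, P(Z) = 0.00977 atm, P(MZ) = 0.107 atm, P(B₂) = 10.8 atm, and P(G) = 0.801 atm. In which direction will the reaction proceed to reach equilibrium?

at equilibrium

Q_p = P(MZ)²·P(DE)²·P(G)² / (P(B₂)³·P(Z)·P(D₂)³) = (0.107)²·(0.245)²·(0.801)² / ((10.8)³·(0.00977)·(1.35)³) = 1.46×10⁻⁵
Q_p = 1.46×10⁻⁵ = K_p, so the system is already at equilibrium.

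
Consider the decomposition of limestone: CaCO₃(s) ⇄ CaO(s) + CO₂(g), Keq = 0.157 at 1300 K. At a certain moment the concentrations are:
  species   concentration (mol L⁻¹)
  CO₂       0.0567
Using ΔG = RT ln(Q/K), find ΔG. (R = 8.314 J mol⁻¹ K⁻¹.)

ΔG = -11.0 kJ/mol

(CaCO₃, CaO are pure solids — omitted from Q.)
Q = [CO₂] = 0.0567
ΔG = RT ln(Q/Keq) = (8.314 J mol⁻¹ K⁻¹)(1300 K) × ln(0.0567/0.157)
   = (10.81 kJ/mol)(-1.018) = -11.0 kJ/mol
ΔG < 0, so the forward reaction is spontaneous (proceeds forward).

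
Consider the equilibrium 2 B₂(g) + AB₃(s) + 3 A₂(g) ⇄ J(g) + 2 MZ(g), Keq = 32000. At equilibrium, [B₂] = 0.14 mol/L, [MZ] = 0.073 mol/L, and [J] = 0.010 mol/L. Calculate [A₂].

[A₂] = 0.0044 mol/L

(AB₃ is a pure solid — omitted from Keq.)
At equilibrium, Keq = [J]·[MZ]² / ([B₂]²·[A₂]³) = 32000.
(0.010)·(0.073)² / ((0.14)²·([A₂])³) = 32000
[A₂]³ = 8.50e-8 ⇒ [A₂] = 0.0044 mol/L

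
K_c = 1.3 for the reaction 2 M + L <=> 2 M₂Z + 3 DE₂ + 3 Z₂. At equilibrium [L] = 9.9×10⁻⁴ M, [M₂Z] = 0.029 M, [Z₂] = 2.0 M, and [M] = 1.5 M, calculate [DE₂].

At equilibrium, K_c = [M₂Z]²·[DE₂]³·[Z₂]³ / ([M]²·[L]) = 1.3.
(0.029)²·([DE₂])³·(2.0)³ / ((1.5)²·(9.9×10⁻⁴)) = 1.3
[DE₂]³ = 0.430 ⇒ [DE₂] = 0.76 M

[DE₂] = 0.76 M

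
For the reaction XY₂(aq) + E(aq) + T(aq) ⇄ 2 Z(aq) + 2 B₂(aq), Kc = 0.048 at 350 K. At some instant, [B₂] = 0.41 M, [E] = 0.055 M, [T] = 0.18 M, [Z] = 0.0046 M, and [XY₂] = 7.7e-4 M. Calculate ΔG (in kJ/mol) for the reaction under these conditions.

Qc = [Z]²·[B₂]² / ([XY₂]·[E]·[T]) = (0.0046)²·(0.41)² / ((7.7e-4)·(0.055)·(0.18)) = 0.467
ΔG = RT ln(Qc/Kc) = (8.314 J mol⁻¹ K⁻¹)(350 K) × ln(0.467/0.048)
   = (2.910 kJ/mol)(2.275) = 6.62 kJ/mol
ΔG > 0, so the forward reaction is non-spontaneous (proceeds in reverse).

ΔG = 6.62 kJ/mol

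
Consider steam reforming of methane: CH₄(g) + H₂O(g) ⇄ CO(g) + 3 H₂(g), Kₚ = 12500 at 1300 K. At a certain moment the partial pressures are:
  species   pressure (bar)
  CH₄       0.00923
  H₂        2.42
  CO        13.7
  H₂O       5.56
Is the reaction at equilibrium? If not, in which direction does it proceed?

toward products

Qₚ = P(CO)·P(H₂)³ / (P(CH₄)·P(H₂O)) = (13.7)·(2.42)³ / ((0.00923)·(5.56)) = 3780
Qₚ = 3780 < Kₚ = 12500, so the forward reaction proceeds.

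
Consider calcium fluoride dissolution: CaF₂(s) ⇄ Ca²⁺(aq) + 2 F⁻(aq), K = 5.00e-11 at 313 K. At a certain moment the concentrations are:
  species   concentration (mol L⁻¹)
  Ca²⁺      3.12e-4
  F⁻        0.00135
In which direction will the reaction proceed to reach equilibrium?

toward reactants

(CaF₂ is a pure solid — omitted from Q.)
Q = [Ca²⁺]·[F⁻]² = (3.12e-4)·(0.00135)² = 5.69e-10
Q = 5.69e-10 > K = 5.00e-11, so the reverse reaction proceeds.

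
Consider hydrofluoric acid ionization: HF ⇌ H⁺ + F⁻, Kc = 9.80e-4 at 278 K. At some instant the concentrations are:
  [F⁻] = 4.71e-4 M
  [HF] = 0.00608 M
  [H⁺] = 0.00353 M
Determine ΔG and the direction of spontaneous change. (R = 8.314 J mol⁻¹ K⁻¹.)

Qc = [H⁺]·[F⁻] / [HF] = (0.00353)·(4.71e-4) / (0.00608) = 2.73e-4
ΔG = RT ln(Qc/Kc) = (8.314 J mol⁻¹ K⁻¹)(278 K) × ln(2.73e-4/9.80e-4)
   = (2.311 kJ/mol)(-1.278) = -2.95 kJ/mol
ΔG < 0, so the forward reaction is spontaneous (proceeds forward).

ΔG = -2.95 kJ/mol; the forward reaction is spontaneous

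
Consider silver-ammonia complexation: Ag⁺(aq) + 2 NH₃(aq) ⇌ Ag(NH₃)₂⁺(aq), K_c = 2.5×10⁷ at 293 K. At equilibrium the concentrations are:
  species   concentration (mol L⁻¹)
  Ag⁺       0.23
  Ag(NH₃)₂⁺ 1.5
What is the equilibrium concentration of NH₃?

At equilibrium, K_c = [Ag(NH₃)₂⁺] / ([Ag⁺]·[NH₃]²) = 2.5×10⁷.
(1.5) / ((0.23)·([NH₃])²) = 2.5×10⁷
[NH₃]² = 2.61×10⁻⁷ ⇒ [NH₃] = 5.1×10⁻⁴ mol L⁻¹

[NH₃] = 5.1×10⁻⁴ mol L⁻¹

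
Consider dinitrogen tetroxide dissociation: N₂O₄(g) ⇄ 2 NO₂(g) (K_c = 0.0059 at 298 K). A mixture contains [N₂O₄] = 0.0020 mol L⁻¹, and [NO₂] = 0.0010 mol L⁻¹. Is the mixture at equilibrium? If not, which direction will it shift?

Q_c = [NO₂]² / [N₂O₄] = (0.0010)² / (0.0020) = 5.0×10⁻⁴
Q_c = 5.0×10⁻⁴ < K_c = 0.0059: net forward reaction.

no; Q < K, reaction proceeds forward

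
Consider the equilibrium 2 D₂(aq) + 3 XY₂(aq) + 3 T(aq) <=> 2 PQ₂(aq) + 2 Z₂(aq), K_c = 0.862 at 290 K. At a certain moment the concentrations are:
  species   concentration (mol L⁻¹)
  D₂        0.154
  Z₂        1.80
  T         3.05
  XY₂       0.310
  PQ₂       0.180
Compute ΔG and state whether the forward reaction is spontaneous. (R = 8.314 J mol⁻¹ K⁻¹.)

Q_c = [PQ₂]²·[Z₂]² / ([D₂]²·[XY₂]³·[T]³) = (0.180)²·(1.80)² / ((0.154)²·(0.310)³·(3.05)³) = 5.24
ΔG = RT ln(Q_c/K_c) = (8.314 J mol⁻¹ K⁻¹)(290 K) × ln(5.24/0.862)
   = (2.411 kJ/mol)(1.805) = 4.35 kJ/mol
ΔG > 0, so the forward reaction is non-spontaneous (proceeds in reverse).

ΔG = 4.35 kJ/mol; the forward reaction is non-spontaneous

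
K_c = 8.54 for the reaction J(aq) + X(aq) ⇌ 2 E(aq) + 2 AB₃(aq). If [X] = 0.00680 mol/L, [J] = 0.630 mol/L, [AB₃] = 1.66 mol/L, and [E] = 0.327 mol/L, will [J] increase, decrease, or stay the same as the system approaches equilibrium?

increase

Q_c = [E]²·[AB₃]² / ([J]·[X]) = (0.327)²·(1.66)² / ((0.630)·(0.00680)) = 68.8
Q_c = 68.8 > K_c = 8.54: net reverse reaction.
J is a reactant, so it increases.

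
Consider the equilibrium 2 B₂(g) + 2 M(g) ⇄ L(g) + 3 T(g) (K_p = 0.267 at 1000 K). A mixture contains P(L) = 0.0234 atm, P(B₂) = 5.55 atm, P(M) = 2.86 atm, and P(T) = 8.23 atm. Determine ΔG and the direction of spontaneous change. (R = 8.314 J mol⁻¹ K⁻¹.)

ΔG = -13.6 kJ/mol; the forward reaction is spontaneous

Q_p = P(L)·P(T)³ / (P(B₂)²·P(M)²) = (0.0234)·(8.23)³ / ((5.55)²·(2.86)²) = 0.0518
ΔG = RT ln(Q_p/K_p) = (8.314 J mol⁻¹ K⁻¹)(1000 K) × ln(0.0518/0.267)
   = (8.314 kJ/mol)(-1.640) = -13.6 kJ/mol
ΔG < 0, so the forward reaction is spontaneous (proceeds forward).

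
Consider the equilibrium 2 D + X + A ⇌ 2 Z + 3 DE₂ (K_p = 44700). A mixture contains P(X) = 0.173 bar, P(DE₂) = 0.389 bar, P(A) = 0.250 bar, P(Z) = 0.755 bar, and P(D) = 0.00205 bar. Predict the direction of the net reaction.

to the left

Q_p = P(Z)²·P(DE₂)³ / (P(D)²·P(X)·P(A)) = (0.755)²·(0.389)³ / ((0.00205)²·(0.173)·(0.250)) = 1.85×10⁵
Q_p = 1.85×10⁵ > K_p = 44700, so the reverse reaction proceeds.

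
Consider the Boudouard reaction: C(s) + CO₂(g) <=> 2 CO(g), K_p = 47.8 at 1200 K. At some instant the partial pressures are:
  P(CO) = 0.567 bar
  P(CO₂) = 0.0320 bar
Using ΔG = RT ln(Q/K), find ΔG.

ΔG = -15.6 kJ/mol

(C is a pure solid — omitted from Q_p.)
Q_p = P(CO)² / P(CO₂) = (0.567)² / (0.0320) = 10.0
ΔG = RT ln(Q_p/K_p) = (8.314 J mol⁻¹ K⁻¹)(1200 K) × ln(10.0/47.8)
   = (9.977 kJ/mol)(-1.564) = -15.6 kJ/mol
ΔG < 0, so the forward reaction is spontaneous (proceeds forward).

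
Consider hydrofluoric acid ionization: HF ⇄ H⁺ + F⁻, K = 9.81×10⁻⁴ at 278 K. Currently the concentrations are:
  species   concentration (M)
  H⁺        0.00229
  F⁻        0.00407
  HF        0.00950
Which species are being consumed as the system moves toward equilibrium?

none (at equilibrium)

Q = [H⁺]·[F⁻] / [HF] = (0.00229)·(0.00407) / (0.00950) = 9.81×10⁻⁴
Q = 9.81×10⁻⁴ = K; the system is at equilibrium.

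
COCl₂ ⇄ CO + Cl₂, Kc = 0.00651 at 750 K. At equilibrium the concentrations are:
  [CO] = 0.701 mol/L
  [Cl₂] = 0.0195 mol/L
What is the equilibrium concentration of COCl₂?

[COCl₂] = 2.10 mol/L

At equilibrium, Kc = [CO]·[Cl₂] / [COCl₂] = 0.00651.
(0.701)·(0.0195) / ([COCl₂]) = 0.00651
[COCl₂] = 2.10 mol/L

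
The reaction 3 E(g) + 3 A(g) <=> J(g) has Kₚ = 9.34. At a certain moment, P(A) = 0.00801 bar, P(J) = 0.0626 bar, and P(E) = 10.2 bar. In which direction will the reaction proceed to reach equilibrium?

toward reactants

Qₚ = P(J) / (P(E)³·P(A)³) = (0.0626) / ((10.2)³·(0.00801)³) = 115
Qₚ = 115 > Kₚ = 9.34, so the reverse reaction proceeds.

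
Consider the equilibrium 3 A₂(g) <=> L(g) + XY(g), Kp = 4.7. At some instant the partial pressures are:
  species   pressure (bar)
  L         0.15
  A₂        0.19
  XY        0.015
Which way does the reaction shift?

to the right

Qp = P(L)·P(XY) / P(A₂)³ = (0.15)·(0.015) / (0.19)³ = 0.33
Qp = 0.33 < Kp = 4.7, so the forward reaction proceeds.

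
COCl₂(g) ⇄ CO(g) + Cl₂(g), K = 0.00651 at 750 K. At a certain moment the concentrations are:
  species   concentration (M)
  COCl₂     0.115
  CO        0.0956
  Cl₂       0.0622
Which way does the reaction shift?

to the left

Q = [CO]·[Cl₂] / [COCl₂] = (0.0956)·(0.0622) / (0.115) = 0.0517
Q = 0.0517 > K = 0.00651, so the reverse reaction proceeds.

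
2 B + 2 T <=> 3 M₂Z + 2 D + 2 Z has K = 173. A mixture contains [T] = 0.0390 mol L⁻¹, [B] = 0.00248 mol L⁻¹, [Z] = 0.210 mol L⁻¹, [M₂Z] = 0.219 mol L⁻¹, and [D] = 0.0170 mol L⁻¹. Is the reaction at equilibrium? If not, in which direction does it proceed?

Q = [M₂Z]³·[D]²·[Z]² / ([B]²·[T]²) = (0.219)³·(0.0170)²·(0.210)² / ((0.00248)²·(0.0390)²) = 14.3
Q = 14.3 < K = 173, so the forward reaction proceeds.

forward (toward products)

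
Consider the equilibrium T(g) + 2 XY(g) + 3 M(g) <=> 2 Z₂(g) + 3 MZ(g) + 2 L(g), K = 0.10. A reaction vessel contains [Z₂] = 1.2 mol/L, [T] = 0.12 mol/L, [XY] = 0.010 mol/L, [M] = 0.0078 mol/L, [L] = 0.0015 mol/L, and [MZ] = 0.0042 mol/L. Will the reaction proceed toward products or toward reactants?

Q = [Z₂]²·[MZ]³·[L]² / ([T]·[XY]²·[M]³) = (1.2)²·(0.0042)³·(0.0015)² / ((0.12)·(0.010)²·(0.0078)³) = 0.042
Q = 0.042 < K = 0.10, so the forward reaction proceeds.

in the forward direction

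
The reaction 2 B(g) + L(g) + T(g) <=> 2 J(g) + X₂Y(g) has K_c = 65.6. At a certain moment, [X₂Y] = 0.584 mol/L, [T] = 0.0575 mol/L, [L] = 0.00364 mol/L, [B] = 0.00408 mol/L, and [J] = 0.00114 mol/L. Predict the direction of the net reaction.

toward reactants

Q_c = [J]²·[X₂Y] / ([B]²·[L]·[T]) = (0.00114)²·(0.584) / ((0.00408)²·(0.00364)·(0.0575)) = 218
Q_c = 218 > K_c = 65.6, so the reverse reaction proceeds.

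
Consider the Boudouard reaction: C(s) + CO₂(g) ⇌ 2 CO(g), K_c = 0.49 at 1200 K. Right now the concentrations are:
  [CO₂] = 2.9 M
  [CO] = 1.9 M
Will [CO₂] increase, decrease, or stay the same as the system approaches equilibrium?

increase

(C is a pure solid — omitted from Q_c.)
Q_c = [CO]² / [CO₂] = (1.9)² / (2.9) = 1.2
Q_c = 1.2 > K_c = 0.49: net reverse reaction.
CO₂ is a reactant, so it increases.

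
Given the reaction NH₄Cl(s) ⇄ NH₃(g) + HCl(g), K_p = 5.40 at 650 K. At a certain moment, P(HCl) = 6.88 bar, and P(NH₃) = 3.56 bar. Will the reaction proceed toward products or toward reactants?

(NH₄Cl is a pure solid — omitted from Q_p.)
Q_p = P(NH₃)·P(HCl) = (3.56)·(6.88) = 24.5
Q_p = 24.5 > K_p = 5.40, so the reverse reaction proceeds.

in the reverse direction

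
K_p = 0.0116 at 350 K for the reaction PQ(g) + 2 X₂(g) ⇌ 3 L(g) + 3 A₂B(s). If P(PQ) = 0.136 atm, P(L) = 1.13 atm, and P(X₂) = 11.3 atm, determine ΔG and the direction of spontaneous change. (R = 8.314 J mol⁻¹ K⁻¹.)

(A₂B is a pure solid — omitted from Q_p.)
Q_p = P(L)³ / (P(PQ)·P(X₂)²) = (1.13)³ / ((0.136)·(11.3)²) = 0.0831
ΔG = RT ln(Q_p/K_p) = (8.314 J mol⁻¹ K⁻¹)(350 K) × ln(0.0831/0.0116)
   = (2.910 kJ/mol)(1.969) = 5.73 kJ/mol
ΔG > 0, so the forward reaction is non-spontaneous (proceeds in reverse).

ΔG = 5.73 kJ/mol; the forward reaction is non-spontaneous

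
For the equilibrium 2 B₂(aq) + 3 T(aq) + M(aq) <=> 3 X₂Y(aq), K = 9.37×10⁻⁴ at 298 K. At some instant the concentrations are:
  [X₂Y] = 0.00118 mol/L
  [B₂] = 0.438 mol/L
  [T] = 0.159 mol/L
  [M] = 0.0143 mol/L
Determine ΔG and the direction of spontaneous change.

ΔG = -4.56 kJ/mol; the forward reaction is spontaneous

Q = [X₂Y]³ / ([B₂]²·[T]³·[M]) = (0.00118)³ / ((0.438)²·(0.159)³·(0.0143)) = 1.49×10⁻⁴
ΔG = RT ln(Q/K) = (8.314 J mol⁻¹ K⁻¹)(298 K) × ln(1.49×10⁻⁴/9.37×10⁻⁴)
   = (2.478 kJ/mol)(-1.839) = -4.56 kJ/mol
ΔG < 0, so the forward reaction is spontaneous (proceeds forward).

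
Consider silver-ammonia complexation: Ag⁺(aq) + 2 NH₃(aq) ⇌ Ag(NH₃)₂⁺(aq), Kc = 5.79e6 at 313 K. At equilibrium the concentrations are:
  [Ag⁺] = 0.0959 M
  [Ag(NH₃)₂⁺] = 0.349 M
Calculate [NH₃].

At equilibrium, Kc = [Ag(NH₃)₂⁺] / ([Ag⁺]·[NH₃]²) = 5.79e6.
(0.349) / ((0.0959)·([NH₃])²) = 5.79e6
[NH₃]² = 6.29e-7 ⇒ [NH₃] = 7.93e-4 M

[NH₃] = 7.93e-4 M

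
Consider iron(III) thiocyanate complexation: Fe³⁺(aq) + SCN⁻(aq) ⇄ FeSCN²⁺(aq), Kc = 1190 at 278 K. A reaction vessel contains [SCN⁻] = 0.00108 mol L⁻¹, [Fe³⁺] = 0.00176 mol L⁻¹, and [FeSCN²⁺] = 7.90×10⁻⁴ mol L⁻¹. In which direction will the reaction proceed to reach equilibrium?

Qc = [FeSCN²⁺] / ([Fe³⁺]·[SCN⁻]) = (7.90×10⁻⁴) / ((0.00176)·(0.00108)) = 416
Qc = 416 < Kc = 1190, so the forward reaction proceeds.

in the forward direction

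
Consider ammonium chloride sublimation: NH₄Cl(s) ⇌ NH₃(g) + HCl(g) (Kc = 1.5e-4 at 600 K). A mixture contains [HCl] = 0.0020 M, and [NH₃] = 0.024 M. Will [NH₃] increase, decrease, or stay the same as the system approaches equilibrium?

(NH₄Cl is a pure solid — omitted from Qc.)
Qc = [NH₃]·[HCl] = (0.024)·(0.0020) = 4.8e-5
Qc = 4.8e-5 < Kc = 1.5e-4: net forward reaction.
NH₃ is a product, so it increases.

increase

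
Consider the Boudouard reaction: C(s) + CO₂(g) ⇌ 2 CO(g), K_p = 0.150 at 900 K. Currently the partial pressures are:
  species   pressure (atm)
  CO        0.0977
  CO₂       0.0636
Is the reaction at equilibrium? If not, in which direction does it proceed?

no net change (already at equilibrium)

(C is a pure solid — omitted from Q_p.)
Q_p = P(CO)² / P(CO₂) = (0.0977)² / (0.0636) = 0.150
Q_p = 0.150 = K_p, so the system is already at equilibrium.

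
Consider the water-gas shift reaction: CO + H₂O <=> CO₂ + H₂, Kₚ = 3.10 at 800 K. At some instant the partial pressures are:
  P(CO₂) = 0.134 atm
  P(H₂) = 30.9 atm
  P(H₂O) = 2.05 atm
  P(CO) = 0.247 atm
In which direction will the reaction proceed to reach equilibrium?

to the left

Qₚ = P(CO₂)·P(H₂) / (P(CO)·P(H₂O)) = (0.134)·(30.9) / ((0.247)·(2.05)) = 8.18
Qₚ = 8.18 > Kₚ = 3.10, so the reverse reaction proceeds.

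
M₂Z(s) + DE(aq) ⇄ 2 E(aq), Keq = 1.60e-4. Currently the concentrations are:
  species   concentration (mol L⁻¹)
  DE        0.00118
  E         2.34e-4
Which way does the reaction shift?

(M₂Z is a pure solid — omitted from Q.)
Q = [E]² / [DE] = (2.34e-4)² / (0.00118) = 4.64e-5
Q = 4.64e-5 < Keq = 1.60e-4, so the forward reaction proceeds.

toward products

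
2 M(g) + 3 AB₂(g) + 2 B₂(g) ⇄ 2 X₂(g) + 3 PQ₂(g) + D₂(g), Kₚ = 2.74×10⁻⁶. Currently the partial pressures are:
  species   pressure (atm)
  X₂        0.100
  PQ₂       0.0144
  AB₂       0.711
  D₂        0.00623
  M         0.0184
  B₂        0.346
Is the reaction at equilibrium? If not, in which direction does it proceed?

reverse (toward reactants)

Qₚ = P(X₂)²·P(PQ₂)³·P(D₂) / (P(M)²·P(AB₂)³·P(B₂)²) = (0.100)²·(0.0144)³·(0.00623) / ((0.0184)²·(0.711)³·(0.346)²) = 1.28×10⁻⁵
Qₚ = 1.28×10⁻⁵ > Kₚ = 2.74×10⁻⁶, so the reverse reaction proceeds.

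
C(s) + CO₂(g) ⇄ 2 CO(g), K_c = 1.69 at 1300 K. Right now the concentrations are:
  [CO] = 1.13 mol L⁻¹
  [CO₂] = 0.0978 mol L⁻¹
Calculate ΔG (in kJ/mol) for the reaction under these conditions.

(C is a pure solid — omitted from Q_c.)
Q_c = [CO]² / [CO₂] = (1.13)² / (0.0978) = 13.1
ΔG = RT ln(Q_c/K_c) = (8.314 J mol⁻¹ K⁻¹)(1300 K) × ln(13.1/1.69)
   = (10.81 kJ/mol)(2.048) = 22.1 kJ/mol
ΔG > 0, so the forward reaction is non-spontaneous (proceeds in reverse).

ΔG = 22.1 kJ/mol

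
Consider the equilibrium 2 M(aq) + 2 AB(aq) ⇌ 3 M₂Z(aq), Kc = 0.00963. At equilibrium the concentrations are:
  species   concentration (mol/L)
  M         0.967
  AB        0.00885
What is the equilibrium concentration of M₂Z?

[M₂Z] = 0.00890 mol/L

At equilibrium, Kc = [M₂Z]³ / ([M]²·[AB]²) = 0.00963.
([M₂Z])³ / ((0.967)²·(0.00885)²) = 0.00963
[M₂Z]³ = 7.05×10⁻⁷ ⇒ [M₂Z] = 0.00890 mol/L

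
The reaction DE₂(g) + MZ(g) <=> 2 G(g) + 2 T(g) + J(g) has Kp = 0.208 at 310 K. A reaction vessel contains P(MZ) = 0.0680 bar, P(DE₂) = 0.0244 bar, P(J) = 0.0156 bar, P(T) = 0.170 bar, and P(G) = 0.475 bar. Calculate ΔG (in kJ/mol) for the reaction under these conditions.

Qp = P(G)²·P(T)²·P(J) / (P(DE₂)·P(MZ)) = (0.475)²·(0.170)²·(0.0156) / ((0.0244)·(0.0680)) = 0.0613
ΔG = RT ln(Qp/Kp) = (8.314 J mol⁻¹ K⁻¹)(310 K) × ln(0.0613/0.208)
   = (2.577 kJ/mol)(-1.222) = -3.15 kJ/mol
ΔG < 0, so the forward reaction is spontaneous (proceeds forward).

ΔG = -3.15 kJ/mol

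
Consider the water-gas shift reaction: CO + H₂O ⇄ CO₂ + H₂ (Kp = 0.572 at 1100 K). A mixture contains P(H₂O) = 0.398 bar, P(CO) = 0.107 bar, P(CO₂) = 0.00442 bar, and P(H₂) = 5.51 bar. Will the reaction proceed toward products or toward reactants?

neither direction; the system is at equilibrium

Qp = P(CO₂)·P(H₂) / (P(CO)·P(H₂O)) = (0.00442)·(5.51) / ((0.107)·(0.398)) = 0.572
Qp = 0.572 = Kp, so the system is already at equilibrium.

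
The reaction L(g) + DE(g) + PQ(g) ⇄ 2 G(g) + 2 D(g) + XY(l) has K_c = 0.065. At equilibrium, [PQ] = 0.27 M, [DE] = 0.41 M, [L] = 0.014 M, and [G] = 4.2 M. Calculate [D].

(XY is a pure liquid — omitted from K_c.)
At equilibrium, K_c = [G]²·[D]² / ([L]·[DE]·[PQ]) = 0.065.
(4.2)²·([D])² / ((0.014)·(0.41)·(0.27)) = 0.065
[D]² = 5.71×10⁻⁶ ⇒ [D] = 0.0024 M

[D] = 0.0024 M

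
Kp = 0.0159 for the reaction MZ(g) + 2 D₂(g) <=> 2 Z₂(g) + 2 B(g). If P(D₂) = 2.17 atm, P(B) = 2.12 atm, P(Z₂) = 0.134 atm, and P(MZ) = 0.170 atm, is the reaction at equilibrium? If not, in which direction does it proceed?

toward reactants

Qp = P(Z₂)²·P(B)² / (P(MZ)·P(D₂)²) = (0.134)²·(2.12)² / ((0.170)·(2.17)²) = 0.101
Qp = 0.101 > Kp = 0.0159, so the reverse reaction proceeds.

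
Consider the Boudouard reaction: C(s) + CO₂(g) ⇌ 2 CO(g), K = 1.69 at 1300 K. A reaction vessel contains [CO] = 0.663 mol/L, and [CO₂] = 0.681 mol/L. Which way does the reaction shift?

to the right

(C is a pure solid — omitted from Q.)
Q = [CO]² / [CO₂] = (0.663)² / (0.681) = 0.645
Q = 0.645 < K = 1.69, so the forward reaction proceeds.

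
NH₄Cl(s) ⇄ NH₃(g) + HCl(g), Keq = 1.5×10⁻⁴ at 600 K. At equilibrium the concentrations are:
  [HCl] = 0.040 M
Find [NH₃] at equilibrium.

[NH₃] = 0.0038 M

(NH₄Cl is a pure solid — omitted from Keq.)
At equilibrium, Keq = [NH₃]·[HCl] = 1.5×10⁻⁴.
([NH₃])·(0.040) = 1.5×10⁻⁴
[NH₃] = 0.00375 = 0.0038 M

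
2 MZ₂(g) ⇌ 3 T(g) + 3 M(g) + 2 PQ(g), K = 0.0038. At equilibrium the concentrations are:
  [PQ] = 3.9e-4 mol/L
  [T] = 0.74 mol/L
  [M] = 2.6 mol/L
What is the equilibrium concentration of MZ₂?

At equilibrium, K = [T]³·[M]³·[PQ]² / [MZ₂]² = 0.0038.
(0.74)³·(2.6)³·(3.9e-4)² / ([MZ₂])² = 0.0038
[MZ₂]² = 2.85e-4 ⇒ [MZ₂] = 0.017 mol/L

[MZ₂] = 0.017 mol/L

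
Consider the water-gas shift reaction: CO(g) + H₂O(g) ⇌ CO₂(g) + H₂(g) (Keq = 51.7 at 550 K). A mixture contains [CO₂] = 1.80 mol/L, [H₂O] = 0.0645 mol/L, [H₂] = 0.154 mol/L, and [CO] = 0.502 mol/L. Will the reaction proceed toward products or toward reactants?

in the forward direction

Q = [CO₂]·[H₂] / ([CO]·[H₂O]) = (1.80)·(0.154) / ((0.502)·(0.0645)) = 8.56
Q = 8.56 < Keq = 51.7, so the forward reaction proceeds.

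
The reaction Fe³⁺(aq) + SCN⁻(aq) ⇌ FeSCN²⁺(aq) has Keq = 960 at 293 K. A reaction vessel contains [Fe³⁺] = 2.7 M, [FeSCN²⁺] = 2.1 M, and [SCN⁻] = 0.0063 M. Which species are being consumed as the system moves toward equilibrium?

Q = [FeSCN²⁺] / ([Fe³⁺]·[SCN⁻]) = (2.1) / ((2.7)·(0.0063)) = 120
Q = 120 < Keq = 960: net forward reaction.

Fe³⁺, SCN⁻ (reactants)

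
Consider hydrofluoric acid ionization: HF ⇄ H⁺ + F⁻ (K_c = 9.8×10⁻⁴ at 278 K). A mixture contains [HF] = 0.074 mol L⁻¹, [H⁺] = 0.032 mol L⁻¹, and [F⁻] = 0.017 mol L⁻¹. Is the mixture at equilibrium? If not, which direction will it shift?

no; Q > K, reaction proceeds in reverse

Q_c = [H⁺]·[F⁻] / [HF] = (0.032)·(0.017) / (0.074) = 0.0074
Q_c = 0.0074 > K_c = 9.8×10⁻⁴: net reverse reaction.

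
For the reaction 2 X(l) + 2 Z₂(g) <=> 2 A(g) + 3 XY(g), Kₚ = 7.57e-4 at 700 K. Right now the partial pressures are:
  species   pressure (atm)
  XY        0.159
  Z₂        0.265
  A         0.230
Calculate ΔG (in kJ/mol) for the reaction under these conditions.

ΔG = 8.07 kJ/mol

(X is a pure liquid — omitted from Qₚ.)
Qₚ = P(A)²·P(XY)³ / P(Z₂)² = (0.230)²·(0.159)³ / (0.265)² = 0.00303
ΔG = RT ln(Qₚ/Kₚ) = (8.314 J mol⁻¹ K⁻¹)(700 K) × ln(0.00303/7.57e-4)
   = (5.820 kJ/mol)(1.387) = 8.07 kJ/mol
ΔG > 0, so the forward reaction is non-spontaneous (proceeds in reverse).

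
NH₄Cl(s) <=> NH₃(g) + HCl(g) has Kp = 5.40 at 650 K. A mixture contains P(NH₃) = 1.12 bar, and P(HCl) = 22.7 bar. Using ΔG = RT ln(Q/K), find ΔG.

ΔG = 8.37 kJ/mol

(NH₄Cl is a pure solid — omitted from Qp.)
Qp = P(NH₃)·P(HCl) = (1.12)·(22.7) = 25.4
ΔG = RT ln(Qp/Kp) = (8.314 J mol⁻¹ K⁻¹)(650 K) × ln(25.4/5.40)
   = (5.404 kJ/mol)(1.548) = 8.37 kJ/mol
ΔG > 0, so the forward reaction is non-spontaneous (proceeds in reverse).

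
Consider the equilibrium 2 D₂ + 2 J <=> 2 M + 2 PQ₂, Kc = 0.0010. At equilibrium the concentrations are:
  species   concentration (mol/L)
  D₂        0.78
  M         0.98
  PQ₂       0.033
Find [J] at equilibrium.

At equilibrium, Kc = [M]²·[PQ₂]² / ([D₂]²·[J]²) = 0.0010.
(0.98)²·(0.033)² / ((0.78)²·([J])²) = 0.0010
[J]² = 1.72 ⇒ [J] = 1.3 mol/L

[J] = 1.3 mol/L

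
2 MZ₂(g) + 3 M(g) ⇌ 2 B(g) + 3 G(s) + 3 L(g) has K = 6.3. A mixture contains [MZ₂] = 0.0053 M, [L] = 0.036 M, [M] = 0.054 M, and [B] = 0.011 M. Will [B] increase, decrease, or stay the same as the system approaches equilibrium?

increase

(G is a pure solid — omitted from Q.)
Q = [B]²·[L]³ / ([MZ₂]²·[M]³) = (0.011)²·(0.036)³ / ((0.0053)²·(0.054)³) = 1.3
Q = 1.3 < K = 6.3: net forward reaction.
B is a product, so it increases.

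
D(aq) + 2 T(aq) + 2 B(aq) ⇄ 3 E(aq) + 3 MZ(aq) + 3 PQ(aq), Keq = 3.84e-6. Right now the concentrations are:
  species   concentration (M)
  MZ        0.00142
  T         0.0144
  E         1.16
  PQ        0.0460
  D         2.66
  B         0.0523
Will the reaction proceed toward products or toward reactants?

in the forward direction

Q = [E]³·[MZ]³·[PQ]³ / ([D]·[T]²·[B]²) = (1.16)³·(0.00142)³·(0.0460)³ / ((2.66)·(0.0144)²·(0.0523)²) = 2.88e-7
Q = 2.88e-7 < Keq = 3.84e-6, so the forward reaction proceeds.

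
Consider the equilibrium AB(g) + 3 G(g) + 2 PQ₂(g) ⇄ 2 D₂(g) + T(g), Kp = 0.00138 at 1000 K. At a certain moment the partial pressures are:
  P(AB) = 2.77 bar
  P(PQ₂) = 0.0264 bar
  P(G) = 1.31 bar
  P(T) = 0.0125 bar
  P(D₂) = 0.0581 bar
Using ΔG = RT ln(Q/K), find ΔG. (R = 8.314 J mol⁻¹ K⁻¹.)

ΔG = 16.2 kJ/mol

Qp = P(D₂)²·P(T) / (P(AB)·P(G)³·P(PQ₂)²) = (0.0581)²·(0.0125) / ((2.77)·(1.31)³·(0.0264)²) = 0.00972
ΔG = RT ln(Qp/Kp) = (8.314 J mol⁻¹ K⁻¹)(1000 K) × ln(0.00972/0.00138)
   = (8.314 kJ/mol)(1.952) = 16.2 kJ/mol
ΔG > 0, so the forward reaction is non-spontaneous (proceeds in reverse).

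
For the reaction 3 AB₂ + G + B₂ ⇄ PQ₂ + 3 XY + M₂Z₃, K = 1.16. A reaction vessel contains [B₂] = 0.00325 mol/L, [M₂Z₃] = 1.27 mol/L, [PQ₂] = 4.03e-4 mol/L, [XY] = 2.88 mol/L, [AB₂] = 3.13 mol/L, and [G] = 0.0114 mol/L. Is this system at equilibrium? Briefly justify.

Q = [PQ₂]·[XY]³·[M₂Z₃] / ([AB₂]³·[G]·[B₂]) = (4.03e-4)·(2.88)³·(1.27) / ((3.13)³·(0.0114)·(0.00325)) = 10.8
Q = 10.8 > K = 1.16: net reverse reaction.

no; Q > K, reaction proceeds in reverse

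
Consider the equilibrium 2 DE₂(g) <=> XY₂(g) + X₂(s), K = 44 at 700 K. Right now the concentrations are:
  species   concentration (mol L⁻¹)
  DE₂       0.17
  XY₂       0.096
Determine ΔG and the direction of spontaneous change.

(X₂ is a pure solid — omitted from Q.)
Q = [XY₂] / [DE₂]² = (0.096) / (0.17)² = 3.32
ΔG = RT ln(Q/K) = (8.314 J mol⁻¹ K⁻¹)(700 K) × ln(3.32/44)
   = (5.820 kJ/mol)(-2.584) = -15.0 kJ/mol
ΔG < 0, so the forward reaction is spontaneous (proceeds forward).

ΔG = -15.0 kJ/mol; the forward reaction is spontaneous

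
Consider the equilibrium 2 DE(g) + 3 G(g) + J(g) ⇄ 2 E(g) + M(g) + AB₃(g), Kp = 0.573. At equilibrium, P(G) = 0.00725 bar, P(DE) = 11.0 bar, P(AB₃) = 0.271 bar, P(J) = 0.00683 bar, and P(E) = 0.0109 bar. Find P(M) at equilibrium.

P(M) = 0.00560 bar

At equilibrium, Kp = P(E)²·P(M)·P(AB₃) / (P(DE)²·P(G)³·P(J)) = 0.573.
(0.0109)²·(P(M))·(0.271) / ((11.0)²·(0.00725)³·(0.00683)) = 0.573
P(M) = 0.00560 bar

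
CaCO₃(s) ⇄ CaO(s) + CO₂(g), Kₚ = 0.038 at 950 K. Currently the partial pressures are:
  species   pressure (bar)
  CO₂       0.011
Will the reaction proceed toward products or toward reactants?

(CaCO₃, CaO are pure solids — omitted from Qₚ.)
Qₚ = P(CO₂) = 0.011
Qₚ = 0.011 < Kₚ = 0.038, so the forward reaction proceeds.

forward (toward products)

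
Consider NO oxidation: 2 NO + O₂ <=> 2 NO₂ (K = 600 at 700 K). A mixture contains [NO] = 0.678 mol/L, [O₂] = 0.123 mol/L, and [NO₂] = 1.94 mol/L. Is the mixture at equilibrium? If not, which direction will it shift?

Q = [NO₂]² / ([NO]²·[O₂]) = (1.94)² / ((0.678)²·(0.123)) = 66.6
Q = 66.6 < K = 600: net forward reaction.

no; Q < K, reaction proceeds forward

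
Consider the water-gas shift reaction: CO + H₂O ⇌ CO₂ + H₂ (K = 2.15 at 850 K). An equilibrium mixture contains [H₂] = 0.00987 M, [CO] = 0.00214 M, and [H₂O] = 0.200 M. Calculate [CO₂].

[CO₂] = 0.0932 M

At equilibrium, K = [CO₂]·[H₂] / ([CO]·[H₂O]) = 2.15.
([CO₂])·(0.00987) / ((0.00214)·(0.200)) = 2.15
[CO₂] = 0.0932 M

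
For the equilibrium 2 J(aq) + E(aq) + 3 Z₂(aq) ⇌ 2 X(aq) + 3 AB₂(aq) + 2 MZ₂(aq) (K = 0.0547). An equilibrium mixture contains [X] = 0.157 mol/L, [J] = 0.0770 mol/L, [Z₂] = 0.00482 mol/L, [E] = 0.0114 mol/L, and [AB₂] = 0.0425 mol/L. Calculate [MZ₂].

At equilibrium, K = [X]²·[AB₂]³·[MZ₂]² / ([J]²·[E]·[Z₂]³) = 0.0547.
(0.157)²·(0.0425)³·([MZ₂])² / ((0.0770)²·(0.0114)·(0.00482)³) = 0.0547
[MZ₂]² = 2.19×10⁻⁷ ⇒ [MZ₂] = 4.68×10⁻⁴ mol/L

[MZ₂] = 4.68×10⁻⁴ mol/L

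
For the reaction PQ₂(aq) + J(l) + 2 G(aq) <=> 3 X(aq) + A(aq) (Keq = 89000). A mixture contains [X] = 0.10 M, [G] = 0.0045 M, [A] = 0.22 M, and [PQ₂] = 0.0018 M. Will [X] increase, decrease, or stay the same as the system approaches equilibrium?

increase

(J is a pure liquid — omitted from Q.)
Q = [X]³·[A] / ([PQ₂]·[G]²) = (0.10)³·(0.22) / ((0.0018)·(0.0045)²) = 6000
Q = 6000 < Keq = 89000: net forward reaction.
X is a product, so it increases.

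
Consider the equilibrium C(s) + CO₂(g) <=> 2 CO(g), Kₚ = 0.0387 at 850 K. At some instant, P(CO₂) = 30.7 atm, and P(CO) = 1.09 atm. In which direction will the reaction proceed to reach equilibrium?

(C is a pure solid — omitted from Qₚ.)
Qₚ = P(CO)² / P(CO₂) = (1.09)² / (30.7) = 0.0387
Qₚ = 0.0387 = Kₚ, so the system is already at equilibrium.

at equilibrium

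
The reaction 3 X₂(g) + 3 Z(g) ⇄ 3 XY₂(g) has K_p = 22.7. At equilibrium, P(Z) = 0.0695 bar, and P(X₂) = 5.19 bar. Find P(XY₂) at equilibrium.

At equilibrium, K_p = P(XY₂)³ / (P(X₂)³·P(Z)³) = 22.7.
(P(XY₂))³ / ((5.19)³·(0.0695)³) = 22.7
P(XY₂)³ = 1.07 ⇒ P(XY₂) = 1.02 bar

P(XY₂) = 1.02 bar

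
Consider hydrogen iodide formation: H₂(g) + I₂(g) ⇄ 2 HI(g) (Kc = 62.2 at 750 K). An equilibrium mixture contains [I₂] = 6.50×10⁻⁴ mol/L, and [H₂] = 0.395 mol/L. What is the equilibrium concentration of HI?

[HI] = 0.126 mol/L

At equilibrium, Kc = [HI]² / ([H₂]·[I₂]) = 62.2.
([HI])² / ((0.395)·(6.50×10⁻⁴)) = 62.2
[HI]² = 0.0160 ⇒ [HI] = 0.126 mol/L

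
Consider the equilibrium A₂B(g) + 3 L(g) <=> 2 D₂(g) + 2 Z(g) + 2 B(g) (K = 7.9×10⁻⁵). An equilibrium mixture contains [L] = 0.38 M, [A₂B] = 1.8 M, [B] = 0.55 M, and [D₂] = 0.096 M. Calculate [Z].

At equilibrium, K = [D₂]²·[Z]²·[B]² / ([A₂B]·[L]³) = 7.9×10⁻⁵.
(0.096)²·([Z])²·(0.55)² / ((1.8)·(0.38)³) = 7.9×10⁻⁵
[Z]² = 0.00280 ⇒ [Z] = 0.053 M

[Z] = 0.053 M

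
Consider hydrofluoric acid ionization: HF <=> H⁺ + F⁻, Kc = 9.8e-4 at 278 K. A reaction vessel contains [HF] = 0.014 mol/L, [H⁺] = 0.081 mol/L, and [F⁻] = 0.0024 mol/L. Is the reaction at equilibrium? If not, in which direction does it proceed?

in the reverse direction

Qc = [H⁺]·[F⁻] / [HF] = (0.081)·(0.0024) / (0.014) = 0.014
Qc = 0.014 > Kc = 9.8e-4, so the reverse reaction proceeds.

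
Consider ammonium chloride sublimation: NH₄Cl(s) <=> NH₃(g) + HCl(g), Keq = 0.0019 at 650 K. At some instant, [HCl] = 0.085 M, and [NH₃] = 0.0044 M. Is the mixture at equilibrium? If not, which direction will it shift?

(NH₄Cl is a pure solid — omitted from Q.)
Q = [NH₃]·[HCl] = (0.0044)·(0.085) = 3.7×10⁻⁴
Q = 3.7×10⁻⁴ < Keq = 0.0019: net forward reaction.

no; Q < K, reaction proceeds forward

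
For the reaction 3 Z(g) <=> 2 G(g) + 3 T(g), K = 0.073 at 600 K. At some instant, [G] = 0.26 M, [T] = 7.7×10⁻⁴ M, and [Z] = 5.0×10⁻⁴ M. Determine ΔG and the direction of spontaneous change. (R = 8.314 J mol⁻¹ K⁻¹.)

ΔG = 6.08 kJ/mol; the forward reaction is non-spontaneous

Q = [G]²·[T]³ / [Z]³ = (0.26)²·(7.7×10⁻⁴)³ / (5.0×10⁻⁴)³ = 0.247
ΔG = RT ln(Q/K) = (8.314 J mol⁻¹ K⁻¹)(600 K) × ln(0.247/0.073)
   = (4.988 kJ/mol)(1.219) = 6.08 kJ/mol
ΔG > 0, so the forward reaction is non-spontaneous (proceeds in reverse).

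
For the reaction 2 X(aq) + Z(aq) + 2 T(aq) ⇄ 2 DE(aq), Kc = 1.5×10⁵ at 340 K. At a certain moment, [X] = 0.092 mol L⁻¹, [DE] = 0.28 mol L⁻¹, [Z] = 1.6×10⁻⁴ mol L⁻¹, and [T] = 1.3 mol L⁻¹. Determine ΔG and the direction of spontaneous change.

Qc = [DE]² / ([X]²·[Z]·[T]²) = (0.28)² / ((0.092)²·(1.6×10⁻⁴)·(1.3)²) = 34300
ΔG = RT ln(Qc/Kc) = (8.314 J mol⁻¹ K⁻¹)(340 K) × ln(34300/1.5×10⁵)
   = (2.827 kJ/mol)(-1.475) = -4.17 kJ/mol
ΔG < 0, so the forward reaction is spontaneous (proceeds forward).

ΔG = -4.17 kJ/mol; the forward reaction is spontaneous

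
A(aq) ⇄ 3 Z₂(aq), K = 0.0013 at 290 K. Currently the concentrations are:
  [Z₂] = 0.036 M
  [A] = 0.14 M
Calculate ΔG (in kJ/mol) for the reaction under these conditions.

Q = [Z₂]³ / [A] = (0.036)³ / (0.14) = 3.33×10⁻⁴
ΔG = RT ln(Q/K) = (8.314 J mol⁻¹ K⁻¹)(290 K) × ln(3.33×10⁻⁴/0.0013)
   = (2.411 kJ/mol)(-1.362) = -3.28 kJ/mol
ΔG < 0, so the forward reaction is spontaneous (proceeds forward).

ΔG = -3.28 kJ/mol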